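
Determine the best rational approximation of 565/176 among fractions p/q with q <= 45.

61/19

Expand x = 565/176 as a continued fraction with the Euclidean algorithm:
  565 = 3*176 + 37, so a_0 = 3.
  176 = 4*37 + 28, so a_1 = 4.
  37 = 1*28 + 9, so a_2 = 1.
  28 = 3*9 + 1, so a_3 = 3.
  9 = 9*1 + 0, so a_4 = 9.
so x = [3; 4, 1, 3, 9].
Convergents (p_i = a_i*p_{i-1} + p_{i-2}, q_i = a_i*q_{i-1} + q_{i-2} with p_{-2}=0, p_{-1}=1, q_{-2}=1, q_{-1}=0), until the denominator exceeds 45:
  i=0: a_0=3, p_0 = 3*1 + 0 = 3, q_0 = 3*0 + 1 = 1.
  i=1: a_1=4, p_1 = 4*3 + 1 = 13, q_1 = 4*1 + 0 = 4.
  i=2: a_2=1, p_2 = 1*13 + 3 = 16, q_2 = 1*4 + 1 = 5.
  i=3: a_3=3, p_3 = 3*16 + 13 = 61, q_3 = 3*5 + 4 = 19.
  i=4: a_4=9, p_4 = 9*61 + 16 = 565, q_4 = 9*19 + 5 = 176.
q_4 = 176 > 45, so the last convergent with denominator <= 45 is p_3/q_3 = 61/19.
The closest fraction with denominator <= 45 is either p_3/q_3 or the intermediate fraction (k*p_3 + p_2)/(k*q_3 + q_2) with the largest k >= 1 whose denominator stays <= 45; these approach x as k grows, and every other convergent or intermediate fraction in range is farther away.
Largest k: floor((45 - q_2)/q_3) = floor((45 - 5)/19) = 2.
That gives (2*61 + 16)/(2*19 + 5) = 138/43.
Compare the errors: |x - 61/19| = |565*19 - 61*176|/(176*19) = 1/3344, and |x - 138/43| = |565*43 - 138*176|/(176*43) = 7/7568.
Cross-multiplying, 1*7568 = 7568 < 23408 = 7*3344, so 1/3344 is smaller: the convergent 61/19 is closer to x than 138/43.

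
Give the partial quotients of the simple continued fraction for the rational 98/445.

Run the Euclidean algorithm on 98 and 445; the successive quotients are the partial quotients a_0, a_1, ... (each step inverts the fractional part left over by the previous one):
  98 = 0*445 + 98, so a_0 = 0.
  445 = 4*98 + 53, so a_1 = 4.
  98 = 1*53 + 45, so a_2 = 1.
  53 = 1*45 + 8, so a_3 = 1.
  45 = 5*8 + 5, so a_4 = 5.
  8 = 1*5 + 3, so a_5 = 1.
  5 = 1*3 + 2, so a_6 = 1.
  3 = 1*2 + 1, so a_7 = 1.
  2 = 2*1 + 0, so a_8 = 2.
The remainder reaches 0 after 9 divisions, so the expansion has 9 partial quotients, read off in order.

[0; 4, 1, 1, 5, 1, 1, 1, 2]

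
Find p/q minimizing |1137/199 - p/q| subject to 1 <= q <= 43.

40/7

Expand x = 1137/199 as a continued fraction with the Euclidean algorithm:
  1137 = 5*199 + 142, so a_0 = 5.
  199 = 1*142 + 57, so a_1 = 1.
  142 = 2*57 + 28, so a_2 = 2.
  57 = 2*28 + 1, so a_3 = 2.
  28 = 28*1 + 0, so a_4 = 28.
so x = [5; 1, 2, 2, 28].
Convergents (p_i = a_i*p_{i-1} + p_{i-2}, q_i = a_i*q_{i-1} + q_{i-2} with p_{-2}=0, p_{-1}=1, q_{-2}=1, q_{-1}=0), until the denominator exceeds 43:
  i=0: a_0=5, p_0 = 5*1 + 0 = 5, q_0 = 5*0 + 1 = 1.
  i=1: a_1=1, p_1 = 1*5 + 1 = 6, q_1 = 1*1 + 0 = 1.
  i=2: a_2=2, p_2 = 2*6 + 5 = 17, q_2 = 2*1 + 1 = 3.
  i=3: a_3=2, p_3 = 2*17 + 6 = 40, q_3 = 2*3 + 1 = 7.
  i=4: a_4=28, p_4 = 28*40 + 17 = 1137, q_4 = 28*7 + 3 = 199.
q_4 = 199 > 43, so the last convergent with denominator <= 43 is p_3/q_3 = 40/7.
The closest fraction with denominator <= 43 is either p_3/q_3 or the intermediate fraction (k*p_3 + p_2)/(k*q_3 + q_2) with the largest k >= 1 whose denominator stays <= 43; these approach x as k grows, and every other convergent or intermediate fraction in range is farther away.
Largest k: floor((43 - q_2)/q_3) = floor((43 - 3)/7) = 5.
That gives (5*40 + 17)/(5*7 + 3) = 217/38.
Compare the errors: |x - 40/7| = |1137*7 - 40*199|/(199*7) = 1/1393, and |x - 217/38| = |1137*38 - 217*199|/(199*38) = 23/7562.
Cross-multiplying, 1*7562 = 7562 < 32039 = 23*1393, so 1/1393 is smaller: the convergent 40/7 is closer to x than 217/38.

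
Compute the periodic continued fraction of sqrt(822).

Write x_i = (sqrt(822) + m_i)/d_i with (m_0, d_0) = (0, 1). a_0 = floor(sqrt(822)) = 28, since 28^2 = 784 <= 822 < 841 = 29^2.
Iterate m_{i+1} = d_i*a_i - m_i, d_{i+1} = (822 - m_{i+1}^2)/d_i, a_{i+1} = floor((a_0 + m_{i+1})/d_{i+1}):
  m_1 = 1*28 - 0 = 28, d_1 = (822 - 28^2)/1 = 38/1 = 38, a_1 = floor((28 + 28)/38) = 1.
  m_2 = 38*1 - 28 = 10, d_2 = (822 - 10^2)/38 = 722/38 = 19, a_2 = floor((28 + 10)/19) = 2.
  m_3 = 19*2 - 10 = 28, d_3 = (822 - 28^2)/19 = 38/19 = 2, a_3 = floor((28 + 28)/2) = 28.
  m_4 = 2*28 - 28 = 28, d_4 = (822 - 28^2)/2 = 38/2 = 19, a_4 = floor((28 + 28)/19) = 2.
  m_5 = 19*2 - 28 = 10, d_5 = (822 - 10^2)/19 = 722/19 = 38, a_5 = floor((28 + 10)/38) = 1.
  m_6 = 38*1 - 10 = 28, d_6 = (822 - 28^2)/38 = 38/38 = 1, a_6 = floor((28 + 28)/1) = 56.
  m_7 = 1*56 - 28 = 28, d_7 = (822 - 28^2)/1 = 38/1 = 38: (m_7, d_7) = (m_1, d_1) = (28, 38), so from here the quotients repeat a_1, ..., a_6; the period length is 6.
Hence the expansion of sqrt(822) is a_0 = 28 followed by the repeating block 1, 2, 28, 2, 1, 56 (period 6).

[28; (1, 2, 28, 2, 1, 56)]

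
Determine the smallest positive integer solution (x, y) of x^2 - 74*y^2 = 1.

First expand sqrt(74) as a continued fraction. With x_i = (sqrt(74) + m_i)/d_i and (m_0, d_0) = (0, 1): a_0 = floor(sqrt(74)) = 8, since 8^2 = 64 <= 74 < 81 = 9^2.
Iterate m_{i+1} = d_i*a_i - m_i, d_{i+1} = (74 - m_{i+1}^2)/d_i, a_{i+1} = floor((a_0 + m_{i+1})/d_{i+1}):
  m_1 = 1*8 - 0 = 8, d_1 = (74 - 8^2)/1 = 10/1 = 10, a_1 = floor((8 + 8)/10) = 1.
  m_2 = 10*1 - 8 = 2, d_2 = (74 - 2^2)/10 = 70/10 = 7, a_2 = floor((8 + 2)/7) = 1.
  m_3 = 7*1 - 2 = 5, d_3 = (74 - 5^2)/7 = 49/7 = 7, a_3 = floor((8 + 5)/7) = 1.
  m_4 = 7*1 - 5 = 2, d_4 = (74 - 2^2)/7 = 70/7 = 10, a_4 = floor((8 + 2)/10) = 1.
  m_5 = 10*1 - 2 = 8, d_5 = (74 - 8^2)/10 = 10/10 = 1, a_5 = floor((8 + 8)/1) = 16.
  m_6 = 1*16 - 8 = 8, d_6 = (74 - 8^2)/1 = 10/1 = 10: (m_6, d_6) = (m_1, d_1) = (8, 10), so from here the quotients repeat a_1, ..., a_5; the period length is 5.
So sqrt(74) = [8; (1, 1, 1, 1, 16)] with period length k = 5.
k is odd, so (p_{k-1}, q_{k-1}) only solves x^2 - 74y^2 = -1 and the fundamental solution of x^2 - 74y^2 = 1 is (p_{2k-1}, q_{2k-1}) = (p_9, q_9); compute convergents through index 9, running through the period twice.
Convergents (p_i = a_i*p_{i-1} + p_{i-2}, q_i = a_i*q_{i-1} + q_{i-2} with p_{-2}=0, p_{-1}=1, q_{-2}=1, q_{-1}=0):
  i=0: a_0=8, p_0 = 8*1 + 0 = 8, q_0 = 8*0 + 1 = 1.
  i=1: a_1=1, p_1 = 1*8 + 1 = 9, q_1 = 1*1 + 0 = 1.
  i=2: a_2=1, p_2 = 1*9 + 8 = 17, q_2 = 1*1 + 1 = 2.
  i=3: a_3=1, p_3 = 1*17 + 9 = 26, q_3 = 1*2 + 1 = 3.
  i=4: a_4=1, p_4 = 1*26 + 17 = 43, q_4 = 1*3 + 2 = 5.
  i=5: a_5=16, p_5 = 16*43 + 26 = 714, q_5 = 16*5 + 3 = 83.
  i=6: a_6=1, p_6 = 1*714 + 43 = 757, q_6 = 1*83 + 5 = 88.
  i=7: a_7=1, p_7 = 1*757 + 714 = 1471, q_7 = 1*88 + 83 = 171.
  i=8: a_8=1, p_8 = 1*1471 + 757 = 2228, q_8 = 1*171 + 88 = 259.
  i=9: a_9=1, p_9 = 1*2228 + 1471 = 3699, q_9 = 1*259 + 171 = 430.
Indeed p_4^2 - 74*q_4^2 = 1849 - 1850 = -1, not +1.
Check: 3699^2 - 74*430^2 = 13682601 - 13682600 = 1, so (x, y) = (3699, 430) solves the equation, and by the theorem it is the least positive solution.

(x, y) = (3699, 430)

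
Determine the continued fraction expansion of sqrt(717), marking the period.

[26; (1, 3, 2, 12, 1, 16, 1, 12, 2, 3, 1, 52)]

Write x_i = (sqrt(717) + m_i)/d_i with (m_0, d_0) = (0, 1). a_0 = floor(sqrt(717)) = 26, since 26^2 = 676 <= 717 < 729 = 27^2.
Iterate m_{i+1} = d_i*a_i - m_i, d_{i+1} = (717 - m_{i+1}^2)/d_i, a_{i+1} = floor((a_0 + m_{i+1})/d_{i+1}):
  m_1 = 1*26 - 0 = 26, d_1 = (717 - 26^2)/1 = 41/1 = 41, a_1 = floor((26 + 26)/41) = 1.
  m_2 = 41*1 - 26 = 15, d_2 = (717 - 15^2)/41 = 492/41 = 12, a_2 = floor((26 + 15)/12) = 3.
  m_3 = 12*3 - 15 = 21, d_3 = (717 - 21^2)/12 = 276/12 = 23, a_3 = floor((26 + 21)/23) = 2.
  m_4 = 23*2 - 21 = 25, d_4 = (717 - 25^2)/23 = 92/23 = 4, a_4 = floor((26 + 25)/4) = 12.
  m_5 = 4*12 - 25 = 23, d_5 = (717 - 23^2)/4 = 188/4 = 47, a_5 = floor((26 + 23)/47) = 1.
  m_6 = 47*1 - 23 = 24, d_6 = (717 - 24^2)/47 = 141/47 = 3, a_6 = floor((26 + 24)/3) = 16.
  m_7 = 3*16 - 24 = 24, d_7 = (717 - 24^2)/3 = 141/3 = 47, a_7 = floor((26 + 24)/47) = 1.
  m_8 = 47*1 - 24 = 23, d_8 = (717 - 23^2)/47 = 188/47 = 4, a_8 = floor((26 + 23)/4) = 12.
  m_9 = 4*12 - 23 = 25, d_9 = (717 - 25^2)/4 = 92/4 = 23, a_9 = floor((26 + 25)/23) = 2.
  m_10 = 23*2 - 25 = 21, d_10 = (717 - 21^2)/23 = 276/23 = 12, a_10 = floor((26 + 21)/12) = 3.
  m_11 = 12*3 - 21 = 15, d_11 = (717 - 15^2)/12 = 492/12 = 41, a_11 = floor((26 + 15)/41) = 1.
  m_12 = 41*1 - 15 = 26, d_12 = (717 - 26^2)/41 = 41/41 = 1, a_12 = floor((26 + 26)/1) = 52.
  m_13 = 1*52 - 26 = 26, d_13 = (717 - 26^2)/1 = 41/1 = 41: (m_13, d_13) = (m_1, d_1) = (26, 41), so from here the quotients repeat a_1, ..., a_12; the period length is 12.
Hence the expansion of sqrt(717) is a_0 = 26 followed by the repeating block 1, 3, 2, 12, 1, 16, 1, 12, 2, 3, 1, 52 (period 12).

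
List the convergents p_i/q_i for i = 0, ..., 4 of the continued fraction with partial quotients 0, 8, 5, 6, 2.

Using the convergent recurrence p_i = a_i*p_{i-1} + p_{i-2}, q_i = a_i*q_{i-1} + q_{i-2} with p_{-2}=0, p_{-1}=1, q_{-2}=1, q_{-1}=0:
  i=0: a_0=0, p_0 = 0*1 + 0 = 0, q_0 = 0*0 + 1 = 1.
  i=1: a_1=8, p_1 = 8*0 + 1 = 1, q_1 = 8*1 + 0 = 8.
  i=2: a_2=5, p_2 = 5*1 + 0 = 5, q_2 = 5*8 + 1 = 41.
  i=3: a_3=6, p_3 = 6*5 + 1 = 31, q_3 = 6*41 + 8 = 254.
  i=4: a_4=2, p_4 = 2*31 + 5 = 67, q_4 = 2*254 + 41 = 549.

0/1, 1/8, 5/41, 31/254, 67/549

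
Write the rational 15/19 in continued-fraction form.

[0; 1, 3, 1, 3]

Run the Euclidean algorithm on 15 and 19; the successive quotients are the partial quotients a_0, a_1, ... (each step inverts the fractional part left over by the previous one):
  15 = 0*19 + 15, so a_0 = 0.
  19 = 1*15 + 4, so a_1 = 1.
  15 = 3*4 + 3, so a_2 = 3.
  4 = 1*3 + 1, so a_3 = 1.
  3 = 3*1 + 0, so a_4 = 3.
The remainder reaches 0 after 5 divisions, so the expansion has 5 partial quotients, read off in order.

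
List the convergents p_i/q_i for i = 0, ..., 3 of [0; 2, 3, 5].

Using the convergent recurrence p_i = a_i*p_{i-1} + p_{i-2}, q_i = a_i*q_{i-1} + q_{i-2} with p_{-2}=0, p_{-1}=1, q_{-2}=1, q_{-1}=0:
  i=0: a_0=0, p_0 = 0*1 + 0 = 0, q_0 = 0*0 + 1 = 1.
  i=1: a_1=2, p_1 = 2*0 + 1 = 1, q_1 = 2*1 + 0 = 2.
  i=2: a_2=3, p_2 = 3*1 + 0 = 3, q_2 = 3*2 + 1 = 7.
  i=3: a_3=5, p_3 = 5*3 + 1 = 16, q_3 = 5*7 + 2 = 37.

0/1, 1/2, 3/7, 16/37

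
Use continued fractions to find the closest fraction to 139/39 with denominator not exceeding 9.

Expand x = 139/39 as a continued fraction with the Euclidean algorithm:
  139 = 3*39 + 22, so a_0 = 3.
  39 = 1*22 + 17, so a_1 = 1.
  22 = 1*17 + 5, so a_2 = 1.
  17 = 3*5 + 2, so a_3 = 3.
  5 = 2*2 + 1, so a_4 = 2.
  2 = 2*1 + 0, so a_5 = 2.
so x = [3; 1, 1, 3, 2, 2].
Convergents (p_i = a_i*p_{i-1} + p_{i-2}, q_i = a_i*q_{i-1} + q_{i-2} with p_{-2}=0, p_{-1}=1, q_{-2}=1, q_{-1}=0), until the denominator exceeds 9:
  i=0: a_0=3, p_0 = 3*1 + 0 = 3, q_0 = 3*0 + 1 = 1.
  i=1: a_1=1, p_1 = 1*3 + 1 = 4, q_1 = 1*1 + 0 = 1.
  i=2: a_2=1, p_2 = 1*4 + 3 = 7, q_2 = 1*1 + 1 = 2.
  i=3: a_3=3, p_3 = 3*7 + 4 = 25, q_3 = 3*2 + 1 = 7.
  i=4: a_4=2, p_4 = 2*25 + 7 = 57, q_4 = 2*7 + 2 = 16.
q_4 = 16 > 9, so the last convergent with denominator <= 9 is p_3/q_3 = 25/7.
The closest fraction with denominator <= 9 is either p_3/q_3 or the intermediate fraction (k*p_3 + p_2)/(k*q_3 + q_2) with the largest k >= 1 whose denominator stays <= 9; these approach x as k grows, and every other convergent or intermediate fraction in range is farther away.
Largest k: floor((9 - q_2)/q_3) = floor((9 - 2)/7) = 1.
That gives (1*25 + 7)/(1*7 + 2) = 32/9.
Compare the errors: |x - 25/7| = |139*7 - 25*39|/(39*7) = 2/273, and |x - 32/9| = |139*9 - 32*39|/(39*9) = 3/351.
Cross-multiplying, 2*351 = 702 < 819 = 3*273, so 2/273 is smaller: the convergent 25/7 is closer to x than 32/9.

25/7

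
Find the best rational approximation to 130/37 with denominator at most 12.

Expand x = 130/37 as a continued fraction with the Euclidean algorithm:
  130 = 3*37 + 19, so a_0 = 3.
  37 = 1*19 + 18, so a_1 = 1.
  19 = 1*18 + 1, so a_2 = 1.
  18 = 18*1 + 0, so a_3 = 18.
so x = [3; 1, 1, 18].
Convergents (p_i = a_i*p_{i-1} + p_{i-2}, q_i = a_i*q_{i-1} + q_{i-2} with p_{-2}=0, p_{-1}=1, q_{-2}=1, q_{-1}=0), until the denominator exceeds 12:
  i=0: a_0=3, p_0 = 3*1 + 0 = 3, q_0 = 3*0 + 1 = 1.
  i=1: a_1=1, p_1 = 1*3 + 1 = 4, q_1 = 1*1 + 0 = 1.
  i=2: a_2=1, p_2 = 1*4 + 3 = 7, q_2 = 1*1 + 1 = 2.
  i=3: a_3=18, p_3 = 18*7 + 4 = 130, q_3 = 18*2 + 1 = 37.
q_3 = 37 > 12, so the last convergent with denominator <= 12 is p_2/q_2 = 7/2.
The closest fraction with denominator <= 12 is either p_2/q_2 or the intermediate fraction (k*p_2 + p_1)/(k*q_2 + q_1) with the largest k >= 1 whose denominator stays <= 12; these approach x as k grows, and every other convergent or intermediate fraction in range is farther away.
Largest k: floor((12 - q_1)/q_2) = floor((12 - 1)/2) = 5.
That gives (5*7 + 4)/(5*2 + 1) = 39/11.
Compare the errors: |x - 7/2| = |130*2 - 7*37|/(37*2) = 1/74, and |x - 39/11| = |130*11 - 39*37|/(37*11) = 13/407.
Cross-multiplying, 1*407 = 407 < 962 = 13*74, so 1/74 is smaller: the convergent 7/2 is closer to x than 39/11.

7/2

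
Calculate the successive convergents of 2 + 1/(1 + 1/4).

Using the convergent recurrence p_i = a_i*p_{i-1} + p_{i-2}, q_i = a_i*q_{i-1} + q_{i-2} with p_{-2}=0, p_{-1}=1, q_{-2}=1, q_{-1}=0:
  i=0: a_0=2, p_0 = 2*1 + 0 = 2, q_0 = 2*0 + 1 = 1.
  i=1: a_1=1, p_1 = 1*2 + 1 = 3, q_1 = 1*1 + 0 = 1.
  i=2: a_2=4, p_2 = 4*3 + 2 = 14, q_2 = 4*1 + 1 = 5.

2/1, 3/1, 14/5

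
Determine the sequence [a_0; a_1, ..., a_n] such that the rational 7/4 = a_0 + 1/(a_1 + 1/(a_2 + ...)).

[1; 1, 3]

Run the Euclidean algorithm on 7 and 4; the successive quotients are the partial quotients a_0, a_1, ... (each step inverts the fractional part left over by the previous one):
  7 = 1*4 + 3, so a_0 = 1.
  4 = 1*3 + 1, so a_1 = 1.
  3 = 3*1 + 0, so a_2 = 3.
The remainder reaches 0 after 3 divisions, so the expansion has 3 partial quotients, read off in order.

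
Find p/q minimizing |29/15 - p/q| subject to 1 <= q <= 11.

Expand x = 29/15 as a continued fraction with the Euclidean algorithm:
  29 = 1*15 + 14, so a_0 = 1.
  15 = 1*14 + 1, so a_1 = 1.
  14 = 14*1 + 0, so a_2 = 14.
so x = [1; 1, 14].
Convergents (p_i = a_i*p_{i-1} + p_{i-2}, q_i = a_i*q_{i-1} + q_{i-2} with p_{-2}=0, p_{-1}=1, q_{-2}=1, q_{-1}=0), until the denominator exceeds 11:
  i=0: a_0=1, p_0 = 1*1 + 0 = 1, q_0 = 1*0 + 1 = 1.
  i=1: a_1=1, p_1 = 1*1 + 1 = 2, q_1 = 1*1 + 0 = 1.
  i=2: a_2=14, p_2 = 14*2 + 1 = 29, q_2 = 14*1 + 1 = 15.
q_2 = 15 > 11, so the last convergent with denominator <= 11 is p_1/q_1 = 2/1.
The closest fraction with denominator <= 11 is either p_1/q_1 or the intermediate fraction (k*p_1 + p_0)/(k*q_1 + q_0) with the largest k >= 1 whose denominator stays <= 11; these approach x as k grows, and every other convergent or intermediate fraction in range is farther away.
Largest k: floor((11 - q_0)/q_1) = floor((11 - 1)/1) = 10.
That gives (10*2 + 1)/(10*1 + 1) = 21/11.
Compare the errors: |x - 2/1| = |29*1 - 2*15|/(15*1) = 1/15, and |x - 21/11| = |29*11 - 21*15|/(15*11) = 4/165.
Cross-multiplying, 4*15 = 60 < 165 = 1*165, so 4/165 is smaller: the intermediate fraction 21/11 is closer to x than 2/1.

21/11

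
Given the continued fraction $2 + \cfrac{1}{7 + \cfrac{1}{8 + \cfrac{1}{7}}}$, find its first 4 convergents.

Using the convergent recurrence p_i = a_i*p_{i-1} + p_{i-2}, q_i = a_i*q_{i-1} + q_{i-2} with p_{-2}=0, p_{-1}=1, q_{-2}=1, q_{-1}=0:
  i=0: a_0=2, p_0 = 2*1 + 0 = 2, q_0 = 2*0 + 1 = 1.
  i=1: a_1=7, p_1 = 7*2 + 1 = 15, q_1 = 7*1 + 0 = 7.
  i=2: a_2=8, p_2 = 8*15 + 2 = 122, q_2 = 8*7 + 1 = 57.
  i=3: a_3=7, p_3 = 7*122 + 15 = 869, q_3 = 7*57 + 7 = 406.

2/1, 15/7, 122/57, 869/406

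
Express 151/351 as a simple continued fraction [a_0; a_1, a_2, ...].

Run the Euclidean algorithm on 151 and 351; the successive quotients are the partial quotients a_0, a_1, ... (each step inverts the fractional part left over by the previous one):
  151 = 0*351 + 151, so a_0 = 0.
  351 = 2*151 + 49, so a_1 = 2.
  151 = 3*49 + 4, so a_2 = 3.
  49 = 12*4 + 1, so a_3 = 12.
  4 = 4*1 + 0, so a_4 = 4.
The remainder reaches 0 after 5 divisions, so the expansion has 5 partial quotients, read off in order.

[0; 2, 3, 12, 4]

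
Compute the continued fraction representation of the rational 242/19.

Run the Euclidean algorithm on 242 and 19; the successive quotients are the partial quotients a_0, a_1, ... (each step inverts the fractional part left over by the previous one):
  242 = 12*19 + 14, so a_0 = 12.
  19 = 1*14 + 5, so a_1 = 1.
  14 = 2*5 + 4, so a_2 = 2.
  5 = 1*4 + 1, so a_3 = 1.
  4 = 4*1 + 0, so a_4 = 4.
The remainder reaches 0 after 5 divisions, so the expansion has 5 partial quotients, read off in order.

[12; 1, 2, 1, 4]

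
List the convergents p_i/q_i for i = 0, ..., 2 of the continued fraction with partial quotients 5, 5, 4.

Using the convergent recurrence p_i = a_i*p_{i-1} + p_{i-2}, q_i = a_i*q_{i-1} + q_{i-2} with p_{-2}=0, p_{-1}=1, q_{-2}=1, q_{-1}=0:
  i=0: a_0=5, p_0 = 5*1 + 0 = 5, q_0 = 5*0 + 1 = 1.
  i=1: a_1=5, p_1 = 5*5 + 1 = 26, q_1 = 5*1 + 0 = 5.
  i=2: a_2=4, p_2 = 4*26 + 5 = 109, q_2 = 4*5 + 1 = 21.

5/1, 26/5, 109/21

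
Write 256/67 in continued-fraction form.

[3; 1, 4, 1, 1, 2, 2]

Run the Euclidean algorithm on 256 and 67; the successive quotients are the partial quotients a_0, a_1, ... (each step inverts the fractional part left over by the previous one):
  256 = 3*67 + 55, so a_0 = 3.
  67 = 1*55 + 12, so a_1 = 1.
  55 = 4*12 + 7, so a_2 = 4.
  12 = 1*7 + 5, so a_3 = 1.
  7 = 1*5 + 2, so a_4 = 1.
  5 = 2*2 + 1, so a_5 = 2.
  2 = 2*1 + 0, so a_6 = 2.
The remainder reaches 0 after 7 divisions, so the expansion has 7 partial quotients, read off in order.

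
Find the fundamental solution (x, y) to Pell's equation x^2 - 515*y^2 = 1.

(x, y) = (17406, 767)

First expand sqrt(515) as a continued fraction. With x_i = (sqrt(515) + m_i)/d_i and (m_0, d_0) = (0, 1): a_0 = floor(sqrt(515)) = 22, since 22^2 = 484 <= 515 < 529 = 23^2.
Iterate m_{i+1} = d_i*a_i - m_i, d_{i+1} = (515 - m_{i+1}^2)/d_i, a_{i+1} = floor((a_0 + m_{i+1})/d_{i+1}):
  m_1 = 1*22 - 0 = 22, d_1 = (515 - 22^2)/1 = 31/1 = 31, a_1 = floor((22 + 22)/31) = 1.
  m_2 = 31*1 - 22 = 9, d_2 = (515 - 9^2)/31 = 434/31 = 14, a_2 = floor((22 + 9)/14) = 2.
  m_3 = 14*2 - 9 = 19, d_3 = (515 - 19^2)/14 = 154/14 = 11, a_3 = floor((22 + 19)/11) = 3.
  m_4 = 11*3 - 19 = 14, d_4 = (515 - 14^2)/11 = 319/11 = 29, a_4 = floor((22 + 14)/29) = 1.
  m_5 = 29*1 - 14 = 15, d_5 = (515 - 15^2)/29 = 290/29 = 10, a_5 = floor((22 + 15)/10) = 3.
  m_6 = 10*3 - 15 = 15, d_6 = (515 - 15^2)/10 = 290/10 = 29, a_6 = floor((22 + 15)/29) = 1.
  m_7 = 29*1 - 15 = 14, d_7 = (515 - 14^2)/29 = 319/29 = 11, a_7 = floor((22 + 14)/11) = 3.
  m_8 = 11*3 - 14 = 19, d_8 = (515 - 19^2)/11 = 154/11 = 14, a_8 = floor((22 + 19)/14) = 2.
  m_9 = 14*2 - 19 = 9, d_9 = (515 - 9^2)/14 = 434/14 = 31, a_9 = floor((22 + 9)/31) = 1.
  m_10 = 31*1 - 9 = 22, d_10 = (515 - 22^2)/31 = 31/31 = 1, a_10 = floor((22 + 22)/1) = 44.
  m_11 = 1*44 - 22 = 22, d_11 = (515 - 22^2)/1 = 31/1 = 31: (m_11, d_11) = (m_1, d_1) = (22, 31), so from here the quotients repeat a_1, ..., a_10; the period length is 10.
So sqrt(515) = [22; (1, 2, 3, 1, 3, 1, 3, 2, 1, 44)] with period length k = 10.
k is even, so the fundamental solution of x^2 - 515y^2 = 1 is (p_{k-1}, q_{k-1}) = (p_9, q_9); compute convergents through index 9.
Convergents (p_i = a_i*p_{i-1} + p_{i-2}, q_i = a_i*q_{i-1} + q_{i-2} with p_{-2}=0, p_{-1}=1, q_{-2}=1, q_{-1}=0):
  i=0: a_0=22, p_0 = 22*1 + 0 = 22, q_0 = 22*0 + 1 = 1.
  i=1: a_1=1, p_1 = 1*22 + 1 = 23, q_1 = 1*1 + 0 = 1.
  i=2: a_2=2, p_2 = 2*23 + 22 = 68, q_2 = 2*1 + 1 = 3.
  i=3: a_3=3, p_3 = 3*68 + 23 = 227, q_3 = 3*3 + 1 = 10.
  i=4: a_4=1, p_4 = 1*227 + 68 = 295, q_4 = 1*10 + 3 = 13.
  i=5: a_5=3, p_5 = 3*295 + 227 = 1112, q_5 = 3*13 + 10 = 49.
  i=6: a_6=1, p_6 = 1*1112 + 295 = 1407, q_6 = 1*49 + 13 = 62.
  i=7: a_7=3, p_7 = 3*1407 + 1112 = 5333, q_7 = 3*62 + 49 = 235.
  i=8: a_8=2, p_8 = 2*5333 + 1407 = 12073, q_8 = 2*235 + 62 = 532.
  i=9: a_9=1, p_9 = 1*12073 + 5333 = 17406, q_9 = 1*532 + 235 = 767.
Check: 17406^2 - 515*767^2 = 302968836 - 302968835 = 1, so (x, y) = (17406, 767) solves the equation, and by the theorem it is the least positive solution.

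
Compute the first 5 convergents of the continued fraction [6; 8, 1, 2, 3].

Using the convergent recurrence p_i = a_i*p_{i-1} + p_{i-2}, q_i = a_i*q_{i-1} + q_{i-2} with p_{-2}=0, p_{-1}=1, q_{-2}=1, q_{-1}=0:
  i=0: a_0=6, p_0 = 6*1 + 0 = 6, q_0 = 6*0 + 1 = 1.
  i=1: a_1=8, p_1 = 8*6 + 1 = 49, q_1 = 8*1 + 0 = 8.
  i=2: a_2=1, p_2 = 1*49 + 6 = 55, q_2 = 1*8 + 1 = 9.
  i=3: a_3=2, p_3 = 2*55 + 49 = 159, q_3 = 2*9 + 8 = 26.
  i=4: a_4=3, p_4 = 3*159 + 55 = 532, q_4 = 3*26 + 9 = 87.

6/1, 49/8, 55/9, 159/26, 532/87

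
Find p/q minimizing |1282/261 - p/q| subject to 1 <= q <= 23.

Expand x = 1282/261 as a continued fraction with the Euclidean algorithm:
  1282 = 4*261 + 238, so a_0 = 4.
  261 = 1*238 + 23, so a_1 = 1.
  238 = 10*23 + 8, so a_2 = 10.
  23 = 2*8 + 7, so a_3 = 2.
  8 = 1*7 + 1, so a_4 = 1.
  7 = 7*1 + 0, so a_5 = 7.
so x = [4; 1, 10, 2, 1, 7].
Convergents (p_i = a_i*p_{i-1} + p_{i-2}, q_i = a_i*q_{i-1} + q_{i-2} with p_{-2}=0, p_{-1}=1, q_{-2}=1, q_{-1}=0), until the denominator exceeds 23:
  i=0: a_0=4, p_0 = 4*1 + 0 = 4, q_0 = 4*0 + 1 = 1.
  i=1: a_1=1, p_1 = 1*4 + 1 = 5, q_1 = 1*1 + 0 = 1.
  i=2: a_2=10, p_2 = 10*5 + 4 = 54, q_2 = 10*1 + 1 = 11.
  i=3: a_3=2, p_3 = 2*54 + 5 = 113, q_3 = 2*11 + 1 = 23.
  i=4: a_4=1, p_4 = 1*113 + 54 = 167, q_4 = 1*23 + 11 = 34.
q_4 = 34 > 23, so the last convergent with denominator <= 23 is p_3/q_3 = 113/23.
The closest fraction with denominator <= 23 is either p_3/q_3 or the intermediate fraction (k*p_3 + p_2)/(k*q_3 + q_2) with the largest k >= 1 whose denominator stays <= 23; these approach x as k grows, and every other convergent or intermediate fraction in range is farther away.
Largest k: floor((23 - q_2)/q_3) = floor((23 - 11)/23) = 0.
Since k = 0, no intermediate fraction beyond p_3/q_3 has denominator <= 23, so the convergent 113/23 is the closest (its error is |1282*23 - 113*261|/(261*23) = 7/6003).

113/23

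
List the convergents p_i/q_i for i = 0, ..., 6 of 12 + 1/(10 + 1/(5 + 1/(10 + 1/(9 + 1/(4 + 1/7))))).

Using the convergent recurrence p_i = a_i*p_{i-1} + p_{i-2}, q_i = a_i*q_{i-1} + q_{i-2} with p_{-2}=0, p_{-1}=1, q_{-2}=1, q_{-1}=0:
  i=0: a_0=12, p_0 = 12*1 + 0 = 12, q_0 = 12*0 + 1 = 1.
  i=1: a_1=10, p_1 = 10*12 + 1 = 121, q_1 = 10*1 + 0 = 10.
  i=2: a_2=5, p_2 = 5*121 + 12 = 617, q_2 = 5*10 + 1 = 51.
  i=3: a_3=10, p_3 = 10*617 + 121 = 6291, q_3 = 10*51 + 10 = 520.
  i=4: a_4=9, p_4 = 9*6291 + 617 = 57236, q_4 = 9*520 + 51 = 4731.
  i=5: a_5=4, p_5 = 4*57236 + 6291 = 235235, q_5 = 4*4731 + 520 = 19444.
  i=6: a_6=7, p_6 = 7*235235 + 57236 = 1703881, q_6 = 7*19444 + 4731 = 140839.

12/1, 121/10, 617/51, 6291/520, 57236/4731, 235235/19444, 1703881/140839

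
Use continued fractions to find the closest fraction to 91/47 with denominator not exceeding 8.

15/8

Expand x = 91/47 as a continued fraction with the Euclidean algorithm:
  91 = 1*47 + 44, so a_0 = 1.
  47 = 1*44 + 3, so a_1 = 1.
  44 = 14*3 + 2, so a_2 = 14.
  3 = 1*2 + 1, so a_3 = 1.
  2 = 2*1 + 0, so a_4 = 2.
so x = [1; 1, 14, 1, 2].
Convergents (p_i = a_i*p_{i-1} + p_{i-2}, q_i = a_i*q_{i-1} + q_{i-2} with p_{-2}=0, p_{-1}=1, q_{-2}=1, q_{-1}=0), until the denominator exceeds 8:
  i=0: a_0=1, p_0 = 1*1 + 0 = 1, q_0 = 1*0 + 1 = 1.
  i=1: a_1=1, p_1 = 1*1 + 1 = 2, q_1 = 1*1 + 0 = 1.
  i=2: a_2=14, p_2 = 14*2 + 1 = 29, q_2 = 14*1 + 1 = 15.
q_2 = 15 > 8, so the last convergent with denominator <= 8 is p_1/q_1 = 2/1.
The closest fraction with denominator <= 8 is either p_1/q_1 or the intermediate fraction (k*p_1 + p_0)/(k*q_1 + q_0) with the largest k >= 1 whose denominator stays <= 8; these approach x as k grows, and every other convergent or intermediate fraction in range is farther away.
Largest k: floor((8 - q_0)/q_1) = floor((8 - 1)/1) = 7.
That gives (7*2 + 1)/(7*1 + 1) = 15/8.
Compare the errors: |x - 2/1| = |91*1 - 2*47|/(47*1) = 3/47, and |x - 15/8| = |91*8 - 15*47|/(47*8) = 23/376.
Cross-multiplying, 23*47 = 1081 < 1128 = 3*376, so 23/376 is smaller: the intermediate fraction 15/8 is closer to x than 2/1.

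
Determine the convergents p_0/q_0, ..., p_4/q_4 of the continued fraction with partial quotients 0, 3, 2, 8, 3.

Using the convergent recurrence p_i = a_i*p_{i-1} + p_{i-2}, q_i = a_i*q_{i-1} + q_{i-2} with p_{-2}=0, p_{-1}=1, q_{-2}=1, q_{-1}=0:
  i=0: a_0=0, p_0 = 0*1 + 0 = 0, q_0 = 0*0 + 1 = 1.
  i=1: a_1=3, p_1 = 3*0 + 1 = 1, q_1 = 3*1 + 0 = 3.
  i=2: a_2=2, p_2 = 2*1 + 0 = 2, q_2 = 2*3 + 1 = 7.
  i=3: a_3=8, p_3 = 8*2 + 1 = 17, q_3 = 8*7 + 3 = 59.
  i=4: a_4=3, p_4 = 3*17 + 2 = 53, q_4 = 3*59 + 7 = 184.

0/1, 1/3, 2/7, 17/59, 53/184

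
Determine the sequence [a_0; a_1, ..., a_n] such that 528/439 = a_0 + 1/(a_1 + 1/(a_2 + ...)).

[1; 4, 1, 13, 1, 5]

Run the Euclidean algorithm on 528 and 439; the successive quotients are the partial quotients a_0, a_1, ... (each step inverts the fractional part left over by the previous one):
  528 = 1*439 + 89, so a_0 = 1.
  439 = 4*89 + 83, so a_1 = 4.
  89 = 1*83 + 6, so a_2 = 1.
  83 = 13*6 + 5, so a_3 = 13.
  6 = 1*5 + 1, so a_4 = 1.
  5 = 5*1 + 0, so a_5 = 5.
The remainder reaches 0 after 6 divisions, so the expansion has 6 partial quotients, read off in order.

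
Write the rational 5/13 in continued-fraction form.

[0; 2, 1, 1, 2]

Run the Euclidean algorithm on 5 and 13; the successive quotients are the partial quotients a_0, a_1, ... (each step inverts the fractional part left over by the previous one):
  5 = 0*13 + 5, so a_0 = 0.
  13 = 2*5 + 3, so a_1 = 2.
  5 = 1*3 + 2, so a_2 = 1.
  3 = 1*2 + 1, so a_3 = 1.
  2 = 2*1 + 0, so a_4 = 2.
The remainder reaches 0 after 5 divisions, so the expansion has 5 partial quotients, read off in order.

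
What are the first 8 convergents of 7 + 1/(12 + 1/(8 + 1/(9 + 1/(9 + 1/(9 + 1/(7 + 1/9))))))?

Using the convergent recurrence p_i = a_i*p_{i-1} + p_{i-2}, q_i = a_i*q_{i-1} + q_{i-2} with p_{-2}=0, p_{-1}=1, q_{-2}=1, q_{-1}=0:
  i=0: a_0=7, p_0 = 7*1 + 0 = 7, q_0 = 7*0 + 1 = 1.
  i=1: a_1=12, p_1 = 12*7 + 1 = 85, q_1 = 12*1 + 0 = 12.
  i=2: a_2=8, p_2 = 8*85 + 7 = 687, q_2 = 8*12 + 1 = 97.
  i=3: a_3=9, p_3 = 9*687 + 85 = 6268, q_3 = 9*97 + 12 = 885.
  i=4: a_4=9, p_4 = 9*6268 + 687 = 57099, q_4 = 9*885 + 97 = 8062.
  i=5: a_5=9, p_5 = 9*57099 + 6268 = 520159, q_5 = 9*8062 + 885 = 73443.
  i=6: a_6=7, p_6 = 7*520159 + 57099 = 3698212, q_6 = 7*73443 + 8062 = 522163.
  i=7: a_7=9, p_7 = 9*3698212 + 520159 = 33804067, q_7 = 9*522163 + 73443 = 4772910.

7/1, 85/12, 687/97, 6268/885, 57099/8062, 520159/73443, 3698212/522163, 33804067/4772910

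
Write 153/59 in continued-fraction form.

[2; 1, 1, 2, 5, 2]

Run the Euclidean algorithm on 153 and 59; the successive quotients are the partial quotients a_0, a_1, ... (each step inverts the fractional part left over by the previous one):
  153 = 2*59 + 35, so a_0 = 2.
  59 = 1*35 + 24, so a_1 = 1.
  35 = 1*24 + 11, so a_2 = 1.
  24 = 2*11 + 2, so a_3 = 2.
  11 = 5*2 + 1, so a_4 = 5.
  2 = 2*1 + 0, so a_5 = 2.
The remainder reaches 0 after 6 divisions, so the expansion has 6 partial quotients, read off in order.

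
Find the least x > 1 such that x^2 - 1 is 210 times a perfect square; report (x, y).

(x, y) = (29, 2)

First expand sqrt(210) as a continued fraction. With x_i = (sqrt(210) + m_i)/d_i and (m_0, d_0) = (0, 1): a_0 = floor(sqrt(210)) = 14, since 14^2 = 196 <= 210 < 225 = 15^2.
Iterate m_{i+1} = d_i*a_i - m_i, d_{i+1} = (210 - m_{i+1}^2)/d_i, a_{i+1} = floor((a_0 + m_{i+1})/d_{i+1}):
  m_1 = 1*14 - 0 = 14, d_1 = (210 - 14^2)/1 = 14/1 = 14, a_1 = floor((14 + 14)/14) = 2.
  m_2 = 14*2 - 14 = 14, d_2 = (210 - 14^2)/14 = 14/14 = 1, a_2 = floor((14 + 14)/1) = 28.
  m_3 = 1*28 - 14 = 14, d_3 = (210 - 14^2)/1 = 14/1 = 14: (m_3, d_3) = (m_1, d_1) = (14, 14), so from here the quotients repeat a_1, a_2; the period length is 2.
So sqrt(210) = [14; (2, 28)] with period length k = 2.
k is even, so the fundamental solution of x^2 - 210y^2 = 1 is (p_{k-1}, q_{k-1}) = (p_1, q_1); compute convergents through index 1.
Convergents (p_i = a_i*p_{i-1} + p_{i-2}, q_i = a_i*q_{i-1} + q_{i-2} with p_{-2}=0, p_{-1}=1, q_{-2}=1, q_{-1}=0):
  i=0: a_0=14, p_0 = 14*1 + 0 = 14, q_0 = 14*0 + 1 = 1.
  i=1: a_1=2, p_1 = 2*14 + 1 = 29, q_1 = 2*1 + 0 = 2.
Check: 29^2 - 210*2^2 = 841 - 840 = 1, so (x, y) = (29, 2) solves the equation, and by the theorem it is the least positive solution.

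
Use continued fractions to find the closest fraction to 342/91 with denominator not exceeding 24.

79/21

Expand x = 342/91 as a continued fraction with the Euclidean algorithm:
  342 = 3*91 + 69, so a_0 = 3.
  91 = 1*69 + 22, so a_1 = 1.
  69 = 3*22 + 3, so a_2 = 3.
  22 = 7*3 + 1, so a_3 = 7.
  3 = 3*1 + 0, so a_4 = 3.
so x = [3; 1, 3, 7, 3].
Convergents (p_i = a_i*p_{i-1} + p_{i-2}, q_i = a_i*q_{i-1} + q_{i-2} with p_{-2}=0, p_{-1}=1, q_{-2}=1, q_{-1}=0), until the denominator exceeds 24:
  i=0: a_0=3, p_0 = 3*1 + 0 = 3, q_0 = 3*0 + 1 = 1.
  i=1: a_1=1, p_1 = 1*3 + 1 = 4, q_1 = 1*1 + 0 = 1.
  i=2: a_2=3, p_2 = 3*4 + 3 = 15, q_2 = 3*1 + 1 = 4.
  i=3: a_3=7, p_3 = 7*15 + 4 = 109, q_3 = 7*4 + 1 = 29.
q_3 = 29 > 24, so the last convergent with denominator <= 24 is p_2/q_2 = 15/4.
The closest fraction with denominator <= 24 is either p_2/q_2 or the intermediate fraction (k*p_2 + p_1)/(k*q_2 + q_1) with the largest k >= 1 whose denominator stays <= 24; these approach x as k grows, and every other convergent or intermediate fraction in range is farther away.
Largest k: floor((24 - q_1)/q_2) = floor((24 - 1)/4) = 5.
That gives (5*15 + 4)/(5*4 + 1) = 79/21.
Compare the errors: |x - 15/4| = |342*4 - 15*91|/(91*4) = 3/364, and |x - 79/21| = |342*21 - 79*91|/(91*21) = 7/1911.
Cross-multiplying, 7*364 = 2548 < 5733 = 3*1911, so 7/1911 is smaller: the intermediate fraction 79/21 is closer to x than 15/4.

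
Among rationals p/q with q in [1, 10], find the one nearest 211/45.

Expand x = 211/45 as a continued fraction with the Euclidean algorithm:
  211 = 4*45 + 31, so a_0 = 4.
  45 = 1*31 + 14, so a_1 = 1.
  31 = 2*14 + 3, so a_2 = 2.
  14 = 4*3 + 2, so a_3 = 4.
  3 = 1*2 + 1, so a_4 = 1.
  2 = 2*1 + 0, so a_5 = 2.
so x = [4; 1, 2, 4, 1, 2].
Convergents (p_i = a_i*p_{i-1} + p_{i-2}, q_i = a_i*q_{i-1} + q_{i-2} with p_{-2}=0, p_{-1}=1, q_{-2}=1, q_{-1}=0), until the denominator exceeds 10:
  i=0: a_0=4, p_0 = 4*1 + 0 = 4, q_0 = 4*0 + 1 = 1.
  i=1: a_1=1, p_1 = 1*4 + 1 = 5, q_1 = 1*1 + 0 = 1.
  i=2: a_2=2, p_2 = 2*5 + 4 = 14, q_2 = 2*1 + 1 = 3.
  i=3: a_3=4, p_3 = 4*14 + 5 = 61, q_3 = 4*3 + 1 = 13.
q_3 = 13 > 10, so the last convergent with denominator <= 10 is p_2/q_2 = 14/3.
The closest fraction with denominator <= 10 is either p_2/q_2 or the intermediate fraction (k*p_2 + p_1)/(k*q_2 + q_1) with the largest k >= 1 whose denominator stays <= 10; these approach x as k grows, and every other convergent or intermediate fraction in range is farther away.
Largest k: floor((10 - q_1)/q_2) = floor((10 - 1)/3) = 3.
That gives (3*14 + 5)/(3*3 + 1) = 47/10.
Compare the errors: |x - 14/3| = |211*3 - 14*45|/(45*3) = 3/135, and |x - 47/10| = |211*10 - 47*45|/(45*10) = 5/450.
Cross-multiplying, 5*135 = 675 < 1350 = 3*450, so 5/450 is smaller: the intermediate fraction 47/10 is closer to x than 14/3.

47/10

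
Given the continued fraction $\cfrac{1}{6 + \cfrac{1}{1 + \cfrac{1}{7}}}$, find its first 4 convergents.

Using the convergent recurrence p_i = a_i*p_{i-1} + p_{i-2}, q_i = a_i*q_{i-1} + q_{i-2} with p_{-2}=0, p_{-1}=1, q_{-2}=1, q_{-1}=0:
  i=0: a_0=0, p_0 = 0*1 + 0 = 0, q_0 = 0*0 + 1 = 1.
  i=1: a_1=6, p_1 = 6*0 + 1 = 1, q_1 = 6*1 + 0 = 6.
  i=2: a_2=1, p_2 = 1*1 + 0 = 1, q_2 = 1*6 + 1 = 7.
  i=3: a_3=7, p_3 = 7*1 + 1 = 8, q_3 = 7*7 + 6 = 55.

0/1, 1/6, 1/7, 8/55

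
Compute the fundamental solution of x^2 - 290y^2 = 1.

First expand sqrt(290) as a continued fraction. With x_i = (sqrt(290) + m_i)/d_i and (m_0, d_0) = (0, 1): a_0 = floor(sqrt(290)) = 17, since 17^2 = 289 <= 290 < 324 = 18^2.
Iterate m_{i+1} = d_i*a_i - m_i, d_{i+1} = (290 - m_{i+1}^2)/d_i, a_{i+1} = floor((a_0 + m_{i+1})/d_{i+1}):
  m_1 = 1*17 - 0 = 17, d_1 = (290 - 17^2)/1 = 1/1 = 1, a_1 = floor((17 + 17)/1) = 34.
  m_2 = 1*34 - 17 = 17, d_2 = (290 - 17^2)/1 = 1/1 = 1: (m_2, d_2) = (m_1, d_1) = (17, 1), so from here the quotient a_1 repeats; the period length is 1.
So sqrt(290) = [17; (34)] with period length k = 1.
k is odd, so (p_{k-1}, q_{k-1}) only solves x^2 - 290y^2 = -1 and the fundamental solution of x^2 - 290y^2 = 1 is (p_{2k-1}, q_{2k-1}) = (p_1, q_1); compute convergents through index 1, running through the period twice.
Convergents (p_i = a_i*p_{i-1} + p_{i-2}, q_i = a_i*q_{i-1} + q_{i-2} with p_{-2}=0, p_{-1}=1, q_{-2}=1, q_{-1}=0):
  i=0: a_0=17, p_0 = 17*1 + 0 = 17, q_0 = 17*0 + 1 = 1.
  i=1: a_1=34, p_1 = 34*17 + 1 = 579, q_1 = 34*1 + 0 = 34.
Indeed p_0^2 - 290*q_0^2 = 289 - 290 = -1, not +1.
Check: 579^2 - 290*34^2 = 335241 - 335240 = 1, so (x, y) = (579, 34) solves the equation, and by the theorem it is the least positive solution.

(x, y) = (579, 34)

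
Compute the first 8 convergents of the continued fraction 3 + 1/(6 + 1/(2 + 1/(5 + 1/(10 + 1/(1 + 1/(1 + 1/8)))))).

Using the convergent recurrence p_i = a_i*p_{i-1} + p_{i-2}, q_i = a_i*q_{i-1} + q_{i-2} with p_{-2}=0, p_{-1}=1, q_{-2}=1, q_{-1}=0:
  i=0: a_0=3, p_0 = 3*1 + 0 = 3, q_0 = 3*0 + 1 = 1.
  i=1: a_1=6, p_1 = 6*3 + 1 = 19, q_1 = 6*1 + 0 = 6.
  i=2: a_2=2, p_2 = 2*19 + 3 = 41, q_2 = 2*6 + 1 = 13.
  i=3: a_3=5, p_3 = 5*41 + 19 = 224, q_3 = 5*13 + 6 = 71.
  i=4: a_4=10, p_4 = 10*224 + 41 = 2281, q_4 = 10*71 + 13 = 723.
  i=5: a_5=1, p_5 = 1*2281 + 224 = 2505, q_5 = 1*723 + 71 = 794.
  i=6: a_6=1, p_6 = 1*2505 + 2281 = 4786, q_6 = 1*794 + 723 = 1517.
  i=7: a_7=8, p_7 = 8*4786 + 2505 = 40793, q_7 = 8*1517 + 794 = 12930.

3/1, 19/6, 41/13, 224/71, 2281/723, 2505/794, 4786/1517, 40793/12930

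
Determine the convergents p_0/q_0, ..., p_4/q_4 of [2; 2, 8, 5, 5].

2/1, 5/2, 42/17, 215/87, 1117/452

Using the convergent recurrence p_i = a_i*p_{i-1} + p_{i-2}, q_i = a_i*q_{i-1} + q_{i-2} with p_{-2}=0, p_{-1}=1, q_{-2}=1, q_{-1}=0:
  i=0: a_0=2, p_0 = 2*1 + 0 = 2, q_0 = 2*0 + 1 = 1.
  i=1: a_1=2, p_1 = 2*2 + 1 = 5, q_1 = 2*1 + 0 = 2.
  i=2: a_2=8, p_2 = 8*5 + 2 = 42, q_2 = 8*2 + 1 = 17.
  i=3: a_3=5, p_3 = 5*42 + 5 = 215, q_3 = 5*17 + 2 = 87.
  i=4: a_4=5, p_4 = 5*215 + 42 = 1117, q_4 = 5*87 + 17 = 452.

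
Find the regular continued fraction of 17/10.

Run the Euclidean algorithm on 17 and 10; the successive quotients are the partial quotients a_0, a_1, ... (each step inverts the fractional part left over by the previous one):
  17 = 1*10 + 7, so a_0 = 1.
  10 = 1*7 + 3, so a_1 = 1.
  7 = 2*3 + 1, so a_2 = 2.
  3 = 3*1 + 0, so a_3 = 3.
The remainder reaches 0 after 4 divisions, so the expansion has 4 partial quotients, read off in order.

[1; 1, 2, 3]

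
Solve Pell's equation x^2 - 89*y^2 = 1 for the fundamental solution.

(x, y) = (500001, 53000)

First expand sqrt(89) as a continued fraction. With x_i = (sqrt(89) + m_i)/d_i and (m_0, d_0) = (0, 1): a_0 = floor(sqrt(89)) = 9, since 9^2 = 81 <= 89 < 100 = 10^2.
Iterate m_{i+1} = d_i*a_i - m_i, d_{i+1} = (89 - m_{i+1}^2)/d_i, a_{i+1} = floor((a_0 + m_{i+1})/d_{i+1}):
  m_1 = 1*9 - 0 = 9, d_1 = (89 - 9^2)/1 = 8/1 = 8, a_1 = floor((9 + 9)/8) = 2.
  m_2 = 8*2 - 9 = 7, d_2 = (89 - 7^2)/8 = 40/8 = 5, a_2 = floor((9 + 7)/5) = 3.
  m_3 = 5*3 - 7 = 8, d_3 = (89 - 8^2)/5 = 25/5 = 5, a_3 = floor((9 + 8)/5) = 3.
  m_4 = 5*3 - 8 = 7, d_4 = (89 - 7^2)/5 = 40/5 = 8, a_4 = floor((9 + 7)/8) = 2.
  m_5 = 8*2 - 7 = 9, d_5 = (89 - 9^2)/8 = 8/8 = 1, a_5 = floor((9 + 9)/1) = 18.
  m_6 = 1*18 - 9 = 9, d_6 = (89 - 9^2)/1 = 8/1 = 8: (m_6, d_6) = (m_1, d_1) = (9, 8), so from here the quotients repeat a_1, ..., a_5; the period length is 5.
So sqrt(89) = [9; (2, 3, 3, 2, 18)] with period length k = 5.
k is odd, so (p_{k-1}, q_{k-1}) only solves x^2 - 89y^2 = -1 and the fundamental solution of x^2 - 89y^2 = 1 is (p_{2k-1}, q_{2k-1}) = (p_9, q_9); compute convergents through index 9, running through the period twice.
Convergents (p_i = a_i*p_{i-1} + p_{i-2}, q_i = a_i*q_{i-1} + q_{i-2} with p_{-2}=0, p_{-1}=1, q_{-2}=1, q_{-1}=0):
  i=0: a_0=9, p_0 = 9*1 + 0 = 9, q_0 = 9*0 + 1 = 1.
  i=1: a_1=2, p_1 = 2*9 + 1 = 19, q_1 = 2*1 + 0 = 2.
  i=2: a_2=3, p_2 = 3*19 + 9 = 66, q_2 = 3*2 + 1 = 7.
  i=3: a_3=3, p_3 = 3*66 + 19 = 217, q_3 = 3*7 + 2 = 23.
  i=4: a_4=2, p_4 = 2*217 + 66 = 500, q_4 = 2*23 + 7 = 53.
  i=5: a_5=18, p_5 = 18*500 + 217 = 9217, q_5 = 18*53 + 23 = 977.
  i=6: a_6=2, p_6 = 2*9217 + 500 = 18934, q_6 = 2*977 + 53 = 2007.
  i=7: a_7=3, p_7 = 3*18934 + 9217 = 66019, q_7 = 3*2007 + 977 = 6998.
  i=8: a_8=3, p_8 = 3*66019 + 18934 = 216991, q_8 = 3*6998 + 2007 = 23001.
  i=9: a_9=2, p_9 = 2*216991 + 66019 = 500001, q_9 = 2*23001 + 6998 = 53000.
Indeed p_4^2 - 89*q_4^2 = 250000 - 250001 = -1, not +1.
Check: 500001^2 - 89*53000^2 = 250001000001 - 250001000000 = 1, so (x, y) = (500001, 53000) solves the equation, and by the theorem it is the least positive solution.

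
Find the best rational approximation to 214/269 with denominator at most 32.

Expand x = 214/269 as a continued fraction with the Euclidean algorithm:
  214 = 0*269 + 214, so a_0 = 0.
  269 = 1*214 + 55, so a_1 = 1.
  214 = 3*55 + 49, so a_2 = 3.
  55 = 1*49 + 6, so a_3 = 1.
  49 = 8*6 + 1, so a_4 = 8.
  6 = 6*1 + 0, so a_5 = 6.
so x = [0; 1, 3, 1, 8, 6].
Convergents (p_i = a_i*p_{i-1} + p_{i-2}, q_i = a_i*q_{i-1} + q_{i-2} with p_{-2}=0, p_{-1}=1, q_{-2}=1, q_{-1}=0), until the denominator exceeds 32:
  i=0: a_0=0, p_0 = 0*1 + 0 = 0, q_0 = 0*0 + 1 = 1.
  i=1: a_1=1, p_1 = 1*0 + 1 = 1, q_1 = 1*1 + 0 = 1.
  i=2: a_2=3, p_2 = 3*1 + 0 = 3, q_2 = 3*1 + 1 = 4.
  i=3: a_3=1, p_3 = 1*3 + 1 = 4, q_3 = 1*4 + 1 = 5.
  i=4: a_4=8, p_4 = 8*4 + 3 = 35, q_4 = 8*5 + 4 = 44.
q_4 = 44 > 32, so the last convergent with denominator <= 32 is p_3/q_3 = 4/5.
The closest fraction with denominator <= 32 is either p_3/q_3 or the intermediate fraction (k*p_3 + p_2)/(k*q_3 + q_2) with the largest k >= 1 whose denominator stays <= 32; these approach x as k grows, and every other convergent or intermediate fraction in range is farther away.
Largest k: floor((32 - q_2)/q_3) = floor((32 - 4)/5) = 5.
That gives (5*4 + 3)/(5*5 + 4) = 23/29.
Compare the errors: |x - 4/5| = |214*5 - 4*269|/(269*5) = 6/1345, and |x - 23/29| = |214*29 - 23*269|/(269*29) = 19/7801.
Cross-multiplying, 19*1345 = 25555 < 46806 = 6*7801, so 19/7801 is smaller: the intermediate fraction 23/29 is closer to x than 4/5.

23/29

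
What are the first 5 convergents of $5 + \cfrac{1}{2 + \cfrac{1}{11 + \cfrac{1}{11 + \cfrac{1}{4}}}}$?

5/1, 11/2, 126/23, 1397/255, 5714/1043

Using the convergent recurrence p_i = a_i*p_{i-1} + p_{i-2}, q_i = a_i*q_{i-1} + q_{i-2} with p_{-2}=0, p_{-1}=1, q_{-2}=1, q_{-1}=0:
  i=0: a_0=5, p_0 = 5*1 + 0 = 5, q_0 = 5*0 + 1 = 1.
  i=1: a_1=2, p_1 = 2*5 + 1 = 11, q_1 = 2*1 + 0 = 2.
  i=2: a_2=11, p_2 = 11*11 + 5 = 126, q_2 = 11*2 + 1 = 23.
  i=3: a_3=11, p_3 = 11*126 + 11 = 1397, q_3 = 11*23 + 2 = 255.
  i=4: a_4=4, p_4 = 4*1397 + 126 = 5714, q_4 = 4*255 + 23 = 1043.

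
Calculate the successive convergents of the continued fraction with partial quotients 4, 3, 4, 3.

4/1, 13/3, 56/13, 181/42

Using the convergent recurrence p_i = a_i*p_{i-1} + p_{i-2}, q_i = a_i*q_{i-1} + q_{i-2} with p_{-2}=0, p_{-1}=1, q_{-2}=1, q_{-1}=0:
  i=0: a_0=4, p_0 = 4*1 + 0 = 4, q_0 = 4*0 + 1 = 1.
  i=1: a_1=3, p_1 = 3*4 + 1 = 13, q_1 = 3*1 + 0 = 3.
  i=2: a_2=4, p_2 = 4*13 + 4 = 56, q_2 = 4*3 + 1 = 13.
  i=3: a_3=3, p_3 = 3*56 + 13 = 181, q_3 = 3*13 + 3 = 42.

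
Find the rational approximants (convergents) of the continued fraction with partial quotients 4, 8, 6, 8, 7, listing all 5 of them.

Using the convergent recurrence p_i = a_i*p_{i-1} + p_{i-2}, q_i = a_i*q_{i-1} + q_{i-2} with p_{-2}=0, p_{-1}=1, q_{-2}=1, q_{-1}=0:
  i=0: a_0=4, p_0 = 4*1 + 0 = 4, q_0 = 4*0 + 1 = 1.
  i=1: a_1=8, p_1 = 8*4 + 1 = 33, q_1 = 8*1 + 0 = 8.
  i=2: a_2=6, p_2 = 6*33 + 4 = 202, q_2 = 6*8 + 1 = 49.
  i=3: a_3=8, p_3 = 8*202 + 33 = 1649, q_3 = 8*49 + 8 = 400.
  i=4: a_4=7, p_4 = 7*1649 + 202 = 11745, q_4 = 7*400 + 49 = 2849.

4/1, 33/8, 202/49, 1649/400, 11745/2849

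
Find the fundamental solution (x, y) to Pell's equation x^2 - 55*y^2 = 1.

First expand sqrt(55) as a continued fraction. With x_i = (sqrt(55) + m_i)/d_i and (m_0, d_0) = (0, 1): a_0 = floor(sqrt(55)) = 7, since 7^2 = 49 <= 55 < 64 = 8^2.
Iterate m_{i+1} = d_i*a_i - m_i, d_{i+1} = (55 - m_{i+1}^2)/d_i, a_{i+1} = floor((a_0 + m_{i+1})/d_{i+1}):
  m_1 = 1*7 - 0 = 7, d_1 = (55 - 7^2)/1 = 6/1 = 6, a_1 = floor((7 + 7)/6) = 2.
  m_2 = 6*2 - 7 = 5, d_2 = (55 - 5^2)/6 = 30/6 = 5, a_2 = floor((7 + 5)/5) = 2.
  m_3 = 5*2 - 5 = 5, d_3 = (55 - 5^2)/5 = 30/5 = 6, a_3 = floor((7 + 5)/6) = 2.
  m_4 = 6*2 - 5 = 7, d_4 = (55 - 7^2)/6 = 6/6 = 1, a_4 = floor((7 + 7)/1) = 14.
  m_5 = 1*14 - 7 = 7, d_5 = (55 - 7^2)/1 = 6/1 = 6: (m_5, d_5) = (m_1, d_1) = (7, 6), so from here the quotients repeat a_1, ..., a_4; the period length is 4.
So sqrt(55) = [7; (2, 2, 2, 14)] with period length k = 4.
k is even, so the fundamental solution of x^2 - 55y^2 = 1 is (p_{k-1}, q_{k-1}) = (p_3, q_3); compute convergents through index 3.
Convergents (p_i = a_i*p_{i-1} + p_{i-2}, q_i = a_i*q_{i-1} + q_{i-2} with p_{-2}=0, p_{-1}=1, q_{-2}=1, q_{-1}=0):
  i=0: a_0=7, p_0 = 7*1 + 0 = 7, q_0 = 7*0 + 1 = 1.
  i=1: a_1=2, p_1 = 2*7 + 1 = 15, q_1 = 2*1 + 0 = 2.
  i=2: a_2=2, p_2 = 2*15 + 7 = 37, q_2 = 2*2 + 1 = 5.
  i=3: a_3=2, p_3 = 2*37 + 15 = 89, q_3 = 2*5 + 2 = 12.
Check: 89^2 - 55*12^2 = 7921 - 7920 = 1, so (x, y) = (89, 12) solves the equation, and by the theorem it is the least positive solution.

(x, y) = (89, 12)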